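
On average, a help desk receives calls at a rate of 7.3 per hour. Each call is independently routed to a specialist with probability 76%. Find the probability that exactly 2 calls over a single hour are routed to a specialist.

Thinning: the calls that are routed to a specialist themselves form a Poisson process with rate 0.76 × 7.3 = 5.548 per hour.
So μ = 5.548.
P(N = 2) = e^(−5.548) · 5.548^2/2! ≈ 0.0599.

0.0599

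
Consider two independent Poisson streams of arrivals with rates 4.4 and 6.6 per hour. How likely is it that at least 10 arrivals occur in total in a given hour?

0.6595

Independent Poisson processes superpose: combined rate λ = 4.4 + 6.6 = 11 per hour.
So μ = 11.
P(N ≥ 10) = 1 − P(N ≤ 9) ≈ 0.6595.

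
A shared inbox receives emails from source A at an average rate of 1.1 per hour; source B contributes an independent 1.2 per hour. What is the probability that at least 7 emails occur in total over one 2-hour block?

Independent Poisson processes superpose: combined rate λ = 1.1 + 1.2 = 2.3 per hour.
Over the interval, μ = 2.3 × 2 = 4.6 (a 2-hour block = 2 hours).
P(N ≥ 7) = 1 − P(N ≤ 6) ≈ 0.1820.

0.1820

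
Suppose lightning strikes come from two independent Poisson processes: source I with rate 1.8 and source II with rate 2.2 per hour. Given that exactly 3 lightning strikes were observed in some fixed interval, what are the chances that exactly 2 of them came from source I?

Given the total, each event is independently from source I with probability p = λ_I/(λ_I+λ_II) = 1.8/4 = 0.4500.
So K ~ Binomial(3, 1.8/4): P(K = 2) = C(3,2) · (1.8/4)^2 · (2.2/4)^1 ≈ 0.3341.

0.3341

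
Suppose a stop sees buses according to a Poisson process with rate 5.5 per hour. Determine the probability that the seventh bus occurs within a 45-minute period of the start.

0.1241

Over the interval, μ = 5.5 × 0.75 = 4.125 (a 45-minute period = 0.75 hours).
The seventh arrival falls in the interval iff at least 7 events occur there: P(S_7 ≤ t) = P(N ≥ 7) = 1 − P(N ≤ 6) ≈ 0.1241.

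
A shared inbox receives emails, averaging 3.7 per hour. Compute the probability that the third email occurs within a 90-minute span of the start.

0.9147

Over the interval, μ = 3.7 × 1.5 = 5.55 (a 90-minute span = 1.5 hours).
The third arrival falls in the interval iff at least 3 events occur there: P(S_3 ≤ t) = P(N ≥ 3) = 1 − P(N ≤ 2) ≈ 0.9147.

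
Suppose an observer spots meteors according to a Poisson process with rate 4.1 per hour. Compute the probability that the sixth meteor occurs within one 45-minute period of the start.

0.0917

Over the interval, μ = 4.1 × 0.75 = 3.075 (a 45-minute period = 0.75 hours).
The sixth arrival falls in the interval iff at least 6 events occur there: P(S_6 ≤ t) = P(N ≥ 6) = 1 − P(N ≤ 5) ≈ 0.0917.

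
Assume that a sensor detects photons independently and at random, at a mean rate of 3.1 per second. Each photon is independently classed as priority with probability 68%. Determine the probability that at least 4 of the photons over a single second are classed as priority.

0.1629

Thinning: the photons that are classed as priority themselves form a Poisson process with rate 0.68 × 3.1 = 2.108 per second.
So μ = 2.108.
P(N ≥ 4) = 1 − P(N ≤ 3) ≈ 0.1629.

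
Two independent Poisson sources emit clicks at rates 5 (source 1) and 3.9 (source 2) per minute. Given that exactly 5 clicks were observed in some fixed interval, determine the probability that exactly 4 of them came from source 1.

0.2183

Given the total, each event is independently from source 1 with probability p = λ_1/(λ_1+λ_2) = 5/8.9 ≈ 0.5618.
So K ~ Binomial(5, 5/8.9): P(K = 4) = C(5,4) · (5/8.9)^4 · (3.9/8.9)^1 ≈ 0.2183.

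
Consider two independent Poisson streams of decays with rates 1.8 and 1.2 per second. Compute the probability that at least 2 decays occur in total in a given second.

Independent Poisson processes superpose: combined rate λ = 1.8 + 1.2 = 3 per second.
So μ = 3.
P(N ≥ 2) = 1 − P(N ≤ 1) ≈ 0.8009.

0.8009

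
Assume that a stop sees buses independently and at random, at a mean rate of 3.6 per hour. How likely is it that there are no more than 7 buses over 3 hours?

0.1566

Over the interval, μ = 3.6 × 3 = 10.8 (3 hours).
P(N ≤ 7) = Σ_{j=0}^{7} e^(−μ) μ^j/j! ≈ 0.1566.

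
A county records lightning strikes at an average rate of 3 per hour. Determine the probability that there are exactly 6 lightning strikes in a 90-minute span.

0.1281

Over the interval, μ = 3 × 1.5 = 4.5 (a 90-minute span = 1.5 hours).
P(N = 6) = e^(−μ) μ^6/6! = e^(−4.5) · 4.5^6/720 ≈ 0.1281.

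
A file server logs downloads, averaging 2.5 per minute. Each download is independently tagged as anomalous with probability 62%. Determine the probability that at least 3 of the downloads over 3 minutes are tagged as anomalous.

Thinning: the downloads that are tagged as anomalous themselves form a Poisson process with rate 0.62 × 2.5 = 1.55 per minute.
Over the interval, μ = 1.55 × 3 = 4.65 (3 minutes).
P(N ≥ 3) = 1 − P(N ≤ 2) ≈ 0.8426.

0.8426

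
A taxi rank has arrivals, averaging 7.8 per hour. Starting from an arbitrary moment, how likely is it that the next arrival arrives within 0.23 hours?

Inter-arrival times are exponential with rate λ = 7.8 per hour.
P(T ≤ 0.23) = 1 − e^(−λt) = 1 − e^(−7.8 × 0.23) = 1 − e^(−1.794) ≈ 0.8337.

0.8337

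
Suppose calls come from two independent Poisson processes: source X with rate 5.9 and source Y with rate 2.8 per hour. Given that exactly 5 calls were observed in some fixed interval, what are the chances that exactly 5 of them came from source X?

0.1434

Given the total, each event is independently from source X with probability p = λ_X/(λ_X+λ_Y) = 5.9/8.7 ≈ 0.6782.
So K ~ Binomial(5, 5.9/8.7): P(K = 5) = C(5,5) · (5.9/8.7)^5 · (2.8/8.7)^0 ≈ 0.1434.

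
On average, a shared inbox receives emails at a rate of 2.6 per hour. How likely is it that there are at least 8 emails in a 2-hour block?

0.1551

Over the interval, μ = 2.6 × 2 = 5.2 (a 2-hour block = 2 hours).
P(N ≥ 8) = 1 − P(N ≤ 7) = 1 − Σ_{j=0}^{7} e^(−μ) μ^j/j! ≈ 0.1551.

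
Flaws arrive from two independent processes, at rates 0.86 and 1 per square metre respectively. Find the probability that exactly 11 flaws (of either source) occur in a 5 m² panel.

0.1031

Independent Poisson processes superpose: combined rate λ = 0.86 + 1 = 1.86 per square metre.
Over the interval, μ = 1.86 × 5 = 9.3 (a 5 m² panel = 5 square metres).
P(N = 11) = e^(−9.3) · 9.3^11/11! ≈ 0.1031.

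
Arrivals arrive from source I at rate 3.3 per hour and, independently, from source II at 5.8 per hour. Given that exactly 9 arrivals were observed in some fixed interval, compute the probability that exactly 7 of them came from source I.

Given the total, each event is independently from source I with probability p = λ_I/(λ_I+λ_II) = 3.3/9.1 ≈ 0.3626.
So K ~ Binomial(9, 3.3/9.1): P(K = 7) = C(9,7) · (3.3/9.1)^7 · (5.8/9.1)^2 ≈ 0.0121.

0.0121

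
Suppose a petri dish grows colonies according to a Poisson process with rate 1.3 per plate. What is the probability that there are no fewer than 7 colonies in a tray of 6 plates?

0.6616

Over the interval, μ = 1.3 × 6 = 7.8 (a tray of 6 plates = 6 plates).
P(N ≥ 7) = 1 − P(N ≤ 6) = 1 − Σ_{j=0}^{6} e^(−μ) μ^j/j! ≈ 0.6616.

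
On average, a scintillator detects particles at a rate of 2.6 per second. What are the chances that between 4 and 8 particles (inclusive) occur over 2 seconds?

0.6800

Over the interval, μ = 2.6 × 2 = 5.2 (2 seconds).
P(4 ≤ N ≤ 8) = Σ_{j=4}^{8} e^(−5.2) · 5.2^j/j! ≈ 0.6800.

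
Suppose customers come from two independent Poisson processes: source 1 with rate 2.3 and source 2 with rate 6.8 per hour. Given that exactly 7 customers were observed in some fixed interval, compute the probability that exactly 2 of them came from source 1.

Given the total, each event is independently from source 1 with probability p = λ_1/(λ_1+λ_2) = 2.3/9.1 ≈ 0.2527.
So K ~ Binomial(7, 2.3/9.1): P(K = 2) = C(7,2) · (2.3/9.1)^2 · (6.8/9.1)^5 ≈ 0.3126.

0.3126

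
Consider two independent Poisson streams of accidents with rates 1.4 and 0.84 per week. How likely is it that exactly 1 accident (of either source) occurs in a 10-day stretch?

Independent Poisson processes superpose: combined rate λ = 1.4 + 0.84 = 2.24 per week.
Over the interval, μ = 2.24 × 10/7 = 3.2 (a 10-day stretch = 10/7 weeks).
P(N = 1) = e^(−3.2) · 3.2^1/1! ≈ 0.1304.

0.1304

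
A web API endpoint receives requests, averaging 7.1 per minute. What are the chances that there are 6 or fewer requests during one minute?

0.4349

With mean μ = 7.1 per minute,
P(N ≤ 6) = Σ_{j=0}^{6} e^(−μ) μ^j/j! ≈ 0.4349.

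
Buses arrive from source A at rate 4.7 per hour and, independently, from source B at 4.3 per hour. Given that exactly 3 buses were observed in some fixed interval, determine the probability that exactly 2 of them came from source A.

Given the total, each event is independently from source A with probability p = λ_A/(λ_A+λ_B) = 4.7/9 ≈ 0.5222.
So K ~ Binomial(3, 4.7/9): P(K = 2) = C(3,2) · (4.7/9)^2 · (4.3/9)^1 ≈ 0.3909.

0.3909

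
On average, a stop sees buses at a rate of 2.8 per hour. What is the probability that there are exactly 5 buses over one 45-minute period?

0.0417

Over the interval, μ = 2.8 × 0.75 = 2.1 (a 45-minute period = 0.75 hours).
P(N = 5) = e^(−μ) μ^5/5! = e^(−2.1) · 2.1^5/120 ≈ 0.0417.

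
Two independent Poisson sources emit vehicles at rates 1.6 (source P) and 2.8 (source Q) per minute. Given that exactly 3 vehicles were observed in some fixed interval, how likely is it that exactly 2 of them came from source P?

Given the total, each event is independently from source P with probability p = λ_P/(λ_P+λ_Q) = 1.6/4.4 ≈ 0.3636.
So K ~ Binomial(3, 1.6/4.4): P(K = 2) = C(3,2) · (1.6/4.4)^2 · (2.8/4.4)^1 ≈ 0.2524.

0.2524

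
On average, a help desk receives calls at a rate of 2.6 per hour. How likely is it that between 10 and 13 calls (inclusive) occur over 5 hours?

Over the interval, μ = 2.6 × 5 = 13 (5 hours).
P(10 ≤ N ≤ 13) = Σ_{j=10}^{13} e^(−13) · 13^j/j! ≈ 0.4072.

0.4072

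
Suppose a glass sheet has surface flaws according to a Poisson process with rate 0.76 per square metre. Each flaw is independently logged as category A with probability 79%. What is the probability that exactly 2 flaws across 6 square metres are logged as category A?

Thinning: the flaws that are logged as category A themselves form a Poisson process with rate 0.79 × 0.76 = 0.6004 per square metre.
Over the interval, μ = 0.6004 × 6 = 3.6024 (6 square metres).
P(N = 2) = e^(−3.6024) · 3.6024^2/2! ≈ 0.1769.

0.1769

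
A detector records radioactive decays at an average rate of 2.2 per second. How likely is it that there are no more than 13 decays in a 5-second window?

Over the interval, μ = 2.2 × 5 = 11 (a 5-second window = 5 seconds).
P(N ≤ 13) = Σ_{j=0}^{13} e^(−μ) μ^j/j! ≈ 0.7813.

0.7813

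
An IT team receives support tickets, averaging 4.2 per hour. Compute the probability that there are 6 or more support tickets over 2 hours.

0.8427

Over the interval, μ = 4.2 × 2 = 8.4 (2 hours).
P(N ≥ 6) = 1 − P(N ≤ 5) = 1 − Σ_{j=0}^{5} e^(−μ) μ^j/j! ≈ 0.8427.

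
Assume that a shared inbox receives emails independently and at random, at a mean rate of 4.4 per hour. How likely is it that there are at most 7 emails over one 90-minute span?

0.6581

Over the interval, μ = 4.4 × 1.5 = 6.6 (a 90-minute span = 1.5 hours).
P(N ≤ 7) = Σ_{j=0}^{7} e^(−μ) μ^j/j! ≈ 0.6581.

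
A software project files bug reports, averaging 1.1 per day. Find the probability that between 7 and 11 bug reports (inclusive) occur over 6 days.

0.4519

Over the interval, μ = 1.1 × 6 = 6.6 (6 days).
P(7 ≤ N ≤ 11) = Σ_{j=7}^{11} e^(−6.6) · 6.6^j/j! ≈ 0.4519.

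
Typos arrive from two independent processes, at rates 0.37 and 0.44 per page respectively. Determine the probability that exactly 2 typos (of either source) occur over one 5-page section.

Independent Poisson processes superpose: combined rate λ = 0.37 + 0.44 = 0.81 per page.
Over the interval, μ = 0.81 × 5 = 4.05 (a 5-page section = 5 pages).
P(N = 2) = e^(−4.05) · 4.05^2/2! ≈ 0.1429.

0.1429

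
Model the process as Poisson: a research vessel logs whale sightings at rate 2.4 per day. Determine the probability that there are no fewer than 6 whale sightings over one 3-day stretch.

Over the interval, μ = 2.4 × 3 = 7.2 (a 3-day stretch = 3 days).
P(N ≥ 6) = 1 − P(N ≤ 5) = 1 − Σ_{j=0}^{5} e^(−μ) μ^j/j! ≈ 0.7241.

0.7241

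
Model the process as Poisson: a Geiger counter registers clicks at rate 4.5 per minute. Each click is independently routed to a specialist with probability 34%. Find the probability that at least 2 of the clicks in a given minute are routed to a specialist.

Thinning: the clicks that are routed to a specialist themselves form a Poisson process with rate 0.34 × 4.5 = 1.53 per minute.
So μ = 1.53.
P(N ≥ 2) = 1 − P(N ≤ 1) ≈ 0.4522.

0.4522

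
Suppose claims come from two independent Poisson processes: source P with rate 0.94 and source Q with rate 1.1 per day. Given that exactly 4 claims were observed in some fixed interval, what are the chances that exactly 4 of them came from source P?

0.0451

Given the total, each event is independently from source P with probability p = λ_P/(λ_P+λ_Q) = 0.94/2.04 ≈ 0.4608.
So K ~ Binomial(4, 0.94/2.04): P(K = 4) = C(4,4) · (0.94/2.04)^4 · (1.1/2.04)^0 ≈ 0.0451.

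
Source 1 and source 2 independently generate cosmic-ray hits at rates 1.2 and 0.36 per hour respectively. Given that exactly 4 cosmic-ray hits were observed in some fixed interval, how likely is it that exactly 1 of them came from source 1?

Given the total, each event is independently from source 1 with probability p = λ_1/(λ_1+λ_2) = 1.2/1.56 ≈ 0.7692.
So K ~ Binomial(4, 1.2/1.56): P(K = 1) = C(4,1) · (1.2/1.56)^1 · (0.36/1.56)^3 ≈ 0.0378.

0.0378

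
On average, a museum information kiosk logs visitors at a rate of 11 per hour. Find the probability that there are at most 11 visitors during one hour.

With mean μ = 11 per hour,
P(N ≤ 11) = Σ_{j=0}^{11} e^(−μ) μ^j/j! ≈ 0.5793.

0.5793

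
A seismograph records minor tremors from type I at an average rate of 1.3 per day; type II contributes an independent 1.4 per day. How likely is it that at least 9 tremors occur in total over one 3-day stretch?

Independent Poisson processes superpose: combined rate λ = 1.3 + 1.4 = 2.7 per day.
Over the interval, μ = 2.7 × 3 = 8.1 (a 3-day stretch = 3 days).
P(N ≥ 9) = 1 − P(N ≤ 8) ≈ 0.4214.

0.4214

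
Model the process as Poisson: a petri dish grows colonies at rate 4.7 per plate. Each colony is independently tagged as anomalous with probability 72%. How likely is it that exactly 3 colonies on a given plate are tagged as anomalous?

Thinning: the colonies that are tagged as anomalous themselves form a Poisson process with rate 0.72 × 4.7 = 3.384 per plate.
So μ = 3.384.
P(N = 3) = e^(−3.384) · 3.384^3/3! ≈ 0.2190.

0.2190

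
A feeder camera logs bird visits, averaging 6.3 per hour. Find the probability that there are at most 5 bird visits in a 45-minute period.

0.6641

Over the interval, μ = 6.3 × 0.75 = 4.725 (a 45-minute period = 0.75 hours).
P(N ≤ 5) = Σ_{j=0}^{5} e^(−μ) μ^j/j! ≈ 0.6641.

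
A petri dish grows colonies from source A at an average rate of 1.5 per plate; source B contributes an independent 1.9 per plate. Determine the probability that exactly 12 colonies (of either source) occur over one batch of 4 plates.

0.1037

Independent Poisson processes superpose: combined rate λ = 1.5 + 1.9 = 3.4 per plate.
Over the interval, μ = 3.4 × 4 = 13.6 (a batch of 4 plates = 4 plates).
P(N = 12) = e^(−13.6) · 13.6^12/12! ≈ 0.1037.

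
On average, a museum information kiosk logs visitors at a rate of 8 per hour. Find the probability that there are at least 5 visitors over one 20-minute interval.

0.1322

Over the interval, μ = 8 × 1/3 ≈ 2.66667 (a 20-minute interval = 1/3 hours).
P(N ≥ 5) = 1 − P(N ≤ 4) = 1 − Σ_{j=0}^{4} e^(−μ) μ^j/j! ≈ 0.1322.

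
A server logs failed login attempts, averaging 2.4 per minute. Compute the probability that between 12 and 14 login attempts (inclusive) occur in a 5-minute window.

Over the interval, μ = 2.4 × 5 = 12 (a 5-minute window = 5 minutes).
P(12 ≤ N ≤ 14) = Σ_{j=12}^{14} e^(−12) · 12^j/j! ≈ 0.3104.

0.3104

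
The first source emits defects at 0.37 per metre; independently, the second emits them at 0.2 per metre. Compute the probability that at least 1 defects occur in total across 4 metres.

0.8977

Independent Poisson processes superpose: combined rate λ = 0.37 + 0.2 = 0.57 per metre.
Over the interval, μ = 0.57 × 4 = 2.28 (4 metres).
P(N ≥ 1) = 1 − P(N ≤ 0) ≈ 0.8977.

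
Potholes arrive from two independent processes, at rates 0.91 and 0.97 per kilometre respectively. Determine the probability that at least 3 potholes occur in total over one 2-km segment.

Independent Poisson processes superpose: combined rate λ = 0.91 + 0.97 = 1.88 per kilometre.
Over the interval, μ = 1.88 × 2 = 3.76 (a 2-km segment = 2 kilometres).
P(N ≥ 3) = 1 − P(N ≤ 2) ≈ 0.7246.

0.7246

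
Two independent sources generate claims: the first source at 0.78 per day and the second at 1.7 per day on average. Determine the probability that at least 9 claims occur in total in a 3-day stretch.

0.3298

Independent Poisson processes superpose: combined rate λ = 0.78 + 1.7 = 2.48 per day.
Over the interval, μ = 2.48 × 3 = 7.44 (a 3-day stretch = 3 days).
P(N ≥ 9) = 1 − P(N ≤ 8) ≈ 0.3298.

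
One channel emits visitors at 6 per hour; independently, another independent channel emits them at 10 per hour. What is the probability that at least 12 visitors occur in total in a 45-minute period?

Independent Poisson processes superpose: combined rate λ = 6 + 10 = 16 per hour.
Over the interval, μ = 16 × 0.75 = 12 (a 45-minute period = 0.75 hours).
P(N ≥ 12) = 1 − P(N ≤ 11) ≈ 0.5384.

0.5384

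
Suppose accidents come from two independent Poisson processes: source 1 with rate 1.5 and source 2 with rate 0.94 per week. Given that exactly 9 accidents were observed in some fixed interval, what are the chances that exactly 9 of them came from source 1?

Given the total, each event is independently from source 1 with probability p = λ_1/(λ_1+λ_2) = 1.5/2.44 ≈ 0.6148.
So K ~ Binomial(9, 1.5/2.44): P(K = 9) = C(9,9) · (1.5/2.44)^9 · (0.94/2.44)^0 ≈ 0.0125.

0.0125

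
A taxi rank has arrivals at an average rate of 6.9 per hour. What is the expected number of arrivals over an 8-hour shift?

55.2

E[N] = λt = 6.9 × 8 = 55.2 (an 8-hour shift = 8 hours).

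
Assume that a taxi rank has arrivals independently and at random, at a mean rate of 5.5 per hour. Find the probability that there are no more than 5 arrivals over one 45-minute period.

0.7653

Over the interval, μ = 5.5 × 0.75 = 4.125 (a 45-minute period = 0.75 hours).
P(N ≤ 5) = Σ_{j=0}^{5} e^(−μ) μ^j/j! ≈ 0.7653.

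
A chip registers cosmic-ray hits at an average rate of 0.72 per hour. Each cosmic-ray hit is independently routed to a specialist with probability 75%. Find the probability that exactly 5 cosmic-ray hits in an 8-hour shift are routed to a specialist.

0.1668

Thinning: the cosmic-ray hits that are routed to a specialist themselves form a Poisson process with rate 0.75 × 0.72 = 0.54 per hour.
Over the interval, μ = 0.54 × 8 = 4.32 (an 8-hour shift = 8 hours).
P(N = 5) = e^(−4.32) · 4.32^5/5! ≈ 0.1668.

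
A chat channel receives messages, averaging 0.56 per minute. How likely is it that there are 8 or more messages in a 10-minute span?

Over the interval, μ = 0.56 × 10 = 5.6 (a 10-minute span = 10 minutes).
P(N ≥ 8) = 1 − P(N ≤ 7) = 1 − Σ_{j=0}^{7} e^(−μ) μ^j/j! ≈ 0.2030.

0.2030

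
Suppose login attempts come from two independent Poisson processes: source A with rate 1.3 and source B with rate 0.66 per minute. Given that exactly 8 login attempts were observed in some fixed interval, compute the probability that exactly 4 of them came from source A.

Given the total, each event is independently from source A with probability p = λ_A/(λ_A+λ_B) = 1.3/1.96 ≈ 0.6633.
So K ~ Binomial(8, 1.3/1.96): P(K = 4) = C(8,4) · (1.3/1.96)^4 · (0.66/1.96)^4 ≈ 0.1742.

0.1742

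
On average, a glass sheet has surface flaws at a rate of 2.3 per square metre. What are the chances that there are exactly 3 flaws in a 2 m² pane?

Over the interval, μ = 2.3 × 2 = 4.6 (a 2 m² pane = 2 square metres).
P(N = 3) = e^(−μ) μ^3/3! = e^(−4.6) · 4.6^3/6 ≈ 0.1631.

0.1631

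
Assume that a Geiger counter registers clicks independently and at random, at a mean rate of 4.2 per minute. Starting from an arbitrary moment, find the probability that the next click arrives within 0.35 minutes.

Inter-arrival times are exponential with rate λ = 4.2 per minute.
P(T ≤ 0.35) = 1 − e^(−λt) = 1 − e^(−4.2 × 0.35) = 1 − e^(−1.47) ≈ 0.7701.

0.7701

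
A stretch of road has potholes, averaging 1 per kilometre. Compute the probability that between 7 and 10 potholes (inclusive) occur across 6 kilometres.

Over the interval, μ = 1 × 6 = 6 (6 kilometres).
P(7 ≤ N ≤ 10) = Σ_{j=7}^{10} e^(−6) · 6^j/j! ≈ 0.3511.

0.3511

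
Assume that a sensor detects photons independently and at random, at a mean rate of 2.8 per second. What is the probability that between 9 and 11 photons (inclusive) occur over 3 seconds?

Over the interval, μ = 2.8 × 3 = 8.4 (3 seconds).
P(9 ≤ N ≤ 11) = Σ_{j=9}^{11} e^(−8.4) · 8.4^j/j! ≈ 0.3202.

0.3202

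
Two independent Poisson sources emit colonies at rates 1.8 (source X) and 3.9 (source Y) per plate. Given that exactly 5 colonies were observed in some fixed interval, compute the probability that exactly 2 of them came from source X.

0.3194

Given the total, each event is independently from source X with probability p = λ_X/(λ_X+λ_Y) = 1.8/5.7 ≈ 0.3158.
So K ~ Binomial(5, 1.8/5.7): P(K = 2) = C(5,2) · (1.8/5.7)^2 · (3.9/5.7)^3 ≈ 0.3194.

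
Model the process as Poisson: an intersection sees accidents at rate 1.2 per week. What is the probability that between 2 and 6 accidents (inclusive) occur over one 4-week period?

Over the interval, μ = 1.2 × 4 = 4.8 (a 4-week period = 4 weeks).
P(2 ≤ N ≤ 6) = Σ_{j=2}^{6} e^(−4.8) · 4.8^j/j! ≈ 0.7431.

0.7431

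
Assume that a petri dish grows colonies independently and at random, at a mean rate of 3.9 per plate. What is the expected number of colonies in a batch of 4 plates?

E[N] = λt = 3.9 × 4 = 15.6 (a batch of 4 plates = 4 plates).

15.6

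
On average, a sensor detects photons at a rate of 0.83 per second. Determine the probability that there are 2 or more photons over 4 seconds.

Over the interval, μ = 0.83 × 4 = 3.32 (4 seconds).
P(N ≥ 2) = 1 − P(N ≤ 1) = 1 − Σ_{j=0}^{1} e^(−μ) μ^j/j! ≈ 0.8438.

0.8438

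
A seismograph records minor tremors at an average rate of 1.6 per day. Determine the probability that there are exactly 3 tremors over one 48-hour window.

Over the interval, μ = 1.6 × 2 = 3.2 (a 48-hour window = 2 days).
P(N = 3) = e^(−μ) μ^3/3! = e^(−3.2) · 3.2^3/6 ≈ 0.2226.

0.2226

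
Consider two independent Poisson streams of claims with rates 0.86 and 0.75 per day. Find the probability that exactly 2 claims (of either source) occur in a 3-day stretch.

Independent Poisson processes superpose: combined rate λ = 0.86 + 0.75 = 1.61 per day.
Over the interval, μ = 1.61 × 3 = 4.83 (a 3-day stretch = 3 days).
P(N = 2) = e^(−4.83) · 4.83^2/2! ≈ 0.0932.

0.0932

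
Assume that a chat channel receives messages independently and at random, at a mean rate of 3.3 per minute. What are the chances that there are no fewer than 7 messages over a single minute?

0.0510

With mean μ = 3.3 per minute,
P(N ≥ 7) = 1 − P(N ≤ 6) = 1 − Σ_{j=0}^{6} e^(−μ) μ^j/j! ≈ 0.0510.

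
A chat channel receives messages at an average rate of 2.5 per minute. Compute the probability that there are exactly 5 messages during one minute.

0.0668

With mean μ = 2.5 per minute,
P(N = 5) = e^(−μ) μ^5/5! = e^(−2.5) · 2.5^5/120 ≈ 0.0668.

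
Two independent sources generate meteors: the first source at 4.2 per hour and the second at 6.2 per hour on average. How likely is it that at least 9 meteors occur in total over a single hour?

0.7104

Independent Poisson processes superpose: combined rate λ = 4.2 + 6.2 = 10.4 per hour.
So μ = 10.4.
P(N ≥ 9) = 1 − P(N ≤ 8) ≈ 0.7104.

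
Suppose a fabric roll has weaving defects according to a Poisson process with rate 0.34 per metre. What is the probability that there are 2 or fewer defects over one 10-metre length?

Over the interval, μ = 0.34 × 10 = 3.4 (a 10-metre length = 10 metres).
P(N ≤ 2) = Σ_{j=0}^{2} e^(−μ) μ^j/j! ≈ 0.3397.

0.3397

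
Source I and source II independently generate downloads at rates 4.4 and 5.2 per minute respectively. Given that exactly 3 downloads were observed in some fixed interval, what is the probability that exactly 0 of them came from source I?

0.1589

Given the total, each event is independently from source I with probability p = λ_I/(λ_I+λ_II) = 4.4/9.6 ≈ 0.4583.
So K ~ Binomial(3, 4.4/9.6): P(K = 0) = C(3,0) · (4.4/9.6)^0 · (5.2/9.6)^3 ≈ 0.1589.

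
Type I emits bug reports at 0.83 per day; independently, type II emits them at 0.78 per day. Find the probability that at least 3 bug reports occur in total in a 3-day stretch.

Independent Poisson processes superpose: combined rate λ = 0.83 + 0.78 = 1.61 per day.
Over the interval, μ = 1.61 × 3 = 4.83 (a 3-day stretch = 3 days).
P(N ≥ 3) = 1 − P(N ≤ 2) ≈ 0.8603.

0.8603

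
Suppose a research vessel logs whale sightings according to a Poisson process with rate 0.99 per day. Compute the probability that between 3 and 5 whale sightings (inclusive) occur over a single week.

0.2785

Over the interval, μ = 0.99 × 7 = 6.93 (a week = 7 days).
P(3 ≤ N ≤ 5) = Σ_{j=3}^{5} e^(−6.93) · 6.93^j/j! ≈ 0.2785.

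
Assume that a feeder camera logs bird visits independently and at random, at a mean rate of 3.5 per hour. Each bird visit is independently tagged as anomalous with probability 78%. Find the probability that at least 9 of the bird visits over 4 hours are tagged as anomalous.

Thinning: the bird visits that are tagged as anomalous themselves form a Poisson process with rate 0.78 × 3.5 = 2.73 per hour.
Over the interval, μ = 2.73 × 4 = 10.92 (4 hours).
P(N ≥ 9) = 1 − P(N ≤ 8) ≈ 0.7608.

0.7608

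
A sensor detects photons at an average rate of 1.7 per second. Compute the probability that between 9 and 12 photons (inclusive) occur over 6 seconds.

Over the interval, μ = 1.7 × 6 = 10.2 (6 seconds).
P(9 ≤ N ≤ 12) = Σ_{j=9}^{12} e^(−10.2) · 10.2^j/j! ≈ 0.4615.

0.4615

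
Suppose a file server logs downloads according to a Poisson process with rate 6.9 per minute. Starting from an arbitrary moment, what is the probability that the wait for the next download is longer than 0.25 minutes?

0.1782

The wait for the next event is exponential with rate λ = 6.9 per minute.
P(T > 0.25) = e^(−λt) = e^(−6.9 × 0.25) = e^(−1.725) ≈ 0.1782.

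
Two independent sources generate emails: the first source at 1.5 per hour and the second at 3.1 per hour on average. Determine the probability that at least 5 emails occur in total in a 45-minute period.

Independent Poisson processes superpose: combined rate λ = 1.5 + 3.1 = 4.6 per hour.
Over the interval, μ = 4.6 × 0.75 = 3.45 (a 45-minute period = 0.75 hours).
P(N ≥ 5) = 1 − P(N ≤ 4) ≈ 0.2651.

0.2651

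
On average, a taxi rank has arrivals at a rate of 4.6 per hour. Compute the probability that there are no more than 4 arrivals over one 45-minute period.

0.7349

Over the interval, μ = 4.6 × 0.75 = 3.45 (a 45-minute period = 0.75 hours).
P(N ≤ 4) = Σ_{j=0}^{4} e^(−μ) μ^j/j! ≈ 0.7349.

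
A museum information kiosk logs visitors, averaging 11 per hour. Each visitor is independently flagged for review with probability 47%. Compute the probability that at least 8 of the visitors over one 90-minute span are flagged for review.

0.5124

Thinning: the visitors that are flagged for review themselves form a Poisson process with rate 0.47 × 11 = 5.17 per hour.
Over the interval, μ = 5.17 × 1.5 = 7.755 (a 90-minute span = 1.5 hours).
P(N ≥ 8) = 1 − P(N ≤ 7) ≈ 0.5124.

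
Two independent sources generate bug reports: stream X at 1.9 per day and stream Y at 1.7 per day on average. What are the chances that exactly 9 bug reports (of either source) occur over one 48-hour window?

Independent Poisson processes superpose: combined rate λ = 1.9 + 1.7 = 3.6 per day.
Over the interval, μ = 3.6 × 2 = 7.2 (a 48-hour window = 2 days).
P(N = 9) = e^(−7.2) · 7.2^9/9! ≈ 0.1070.

0.1070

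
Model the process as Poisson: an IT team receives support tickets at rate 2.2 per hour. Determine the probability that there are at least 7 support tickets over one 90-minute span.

0.0510

Over the interval, μ = 2.2 × 1.5 = 3.3 (a 90-minute span = 1.5 hours).
P(N ≥ 7) = 1 − P(N ≤ 6) = 1 − Σ_{j=0}^{6} e^(−μ) μ^j/j! ≈ 0.0510.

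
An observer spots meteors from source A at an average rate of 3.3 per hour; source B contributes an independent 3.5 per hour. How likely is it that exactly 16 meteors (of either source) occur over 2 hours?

Independent Poisson processes superpose: combined rate λ = 3.3 + 3.5 = 6.8 per hour.
Over the interval, μ = 6.8 × 2 = 13.6 (2 hours).
P(N = 16) = e^(−13.6) · 13.6^16/16! ≈ 0.0812.

0.0812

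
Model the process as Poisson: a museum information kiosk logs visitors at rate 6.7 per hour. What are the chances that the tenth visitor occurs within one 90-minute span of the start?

Over the interval, μ = 6.7 × 1.5 = 10.05 (a 90-minute span = 1.5 hours).
The tenth arrival falls in the interval iff at least 10 events occur there: P(S_10 ≤ t) = P(N ≥ 10) = 1 − P(N ≤ 9) ≈ 0.5483.

0.5483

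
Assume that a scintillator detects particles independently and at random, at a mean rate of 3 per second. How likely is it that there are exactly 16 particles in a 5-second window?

0.0960

Over the interval, μ = 3 × 5 = 15 (a 5-second window = 5 seconds).
P(N = 16) = e^(−μ) μ^16/16! = e^(−15) · 15^16/20922789888000 ≈ 0.0960.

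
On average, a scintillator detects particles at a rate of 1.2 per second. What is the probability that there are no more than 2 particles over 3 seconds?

Over the interval, μ = 1.2 × 3 = 3.6 (3 seconds).
P(N ≤ 2) = Σ_{j=0}^{2} e^(−μ) μ^j/j! ≈ 0.3027.

0.3027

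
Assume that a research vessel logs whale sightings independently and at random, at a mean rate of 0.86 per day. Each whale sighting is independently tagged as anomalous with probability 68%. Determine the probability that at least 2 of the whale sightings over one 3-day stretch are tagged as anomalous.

0.5235

Thinning: the whale sightings that are tagged as anomalous themselves form a Poisson process with rate 0.68 × 0.86 = 0.5848 per day.
Over the interval, μ = 0.5848 × 3 = 1.7544 (a 3-day stretch = 3 days).
P(N ≥ 2) = 1 − P(N ≤ 1) ≈ 0.5235.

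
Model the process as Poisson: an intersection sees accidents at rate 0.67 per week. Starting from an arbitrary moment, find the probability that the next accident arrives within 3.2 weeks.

Inter-arrival times are exponential with rate λ = 0.67 per week.
P(T ≤ 3.2) = 1 − e^(−λt) = 1 − e^(−0.67 × 3.2) = 1 − e^(−2.144) ≈ 0.8828.

0.8828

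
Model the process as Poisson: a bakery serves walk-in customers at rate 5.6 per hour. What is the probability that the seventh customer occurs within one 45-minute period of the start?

Over the interval, μ = 5.6 × 0.75 = 4.2 (a 45-minute period = 0.75 hours).
The seventh arrival falls in the interval iff at least 7 events occur there: P(S_7 ≤ t) = P(N ≥ 7) = 1 − P(N ≤ 6) ≈ 0.1325.

0.1325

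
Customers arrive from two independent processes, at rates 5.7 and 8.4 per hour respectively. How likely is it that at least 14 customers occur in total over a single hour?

0.5461

Independent Poisson processes superpose: combined rate λ = 5.7 + 8.4 = 14.1 per hour.
So μ = 14.1.
P(N ≥ 14) = 1 − P(N ≤ 13) ≈ 0.5461.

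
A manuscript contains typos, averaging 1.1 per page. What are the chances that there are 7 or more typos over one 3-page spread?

0.0510

Over the interval, μ = 1.1 × 3 = 3.3 (a 3-page spread = 3 pages).
P(N ≥ 7) = 1 − P(N ≤ 6) = 1 − Σ_{j=0}^{6} e^(−μ) μ^j/j! ≈ 0.0510.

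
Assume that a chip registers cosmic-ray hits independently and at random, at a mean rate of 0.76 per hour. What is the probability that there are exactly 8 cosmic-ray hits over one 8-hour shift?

0.1060

Over the interval, μ = 0.76 × 8 = 6.08 (an 8-hour shift = 8 hours).
P(N = 8) = e^(−μ) μ^8/8! = e^(−6.08) · 6.08^8/40320 ≈ 0.1060.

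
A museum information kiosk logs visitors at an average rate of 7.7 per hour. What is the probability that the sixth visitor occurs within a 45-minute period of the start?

0.5175

Over the interval, μ = 7.7 × 0.75 = 5.775 (a 45-minute period = 0.75 hours).
The sixth arrival falls in the interval iff at least 6 events occur there: P(S_6 ≤ t) = P(N ≥ 6) = 1 − P(N ≤ 5) ≈ 0.5175.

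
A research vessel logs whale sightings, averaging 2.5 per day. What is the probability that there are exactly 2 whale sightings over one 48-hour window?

Over the interval, μ = 2.5 × 2 = 5 (a 48-hour window = 2 days).
P(N = 2) = e^(−μ) μ^2/2! = e^(−5) · 5^2/2 ≈ 0.0842.

0.0842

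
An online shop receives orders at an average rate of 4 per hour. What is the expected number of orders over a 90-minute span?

E[N] = λt = 4 × 1.5 = 6 (a 90-minute span = 1.5 hours).

6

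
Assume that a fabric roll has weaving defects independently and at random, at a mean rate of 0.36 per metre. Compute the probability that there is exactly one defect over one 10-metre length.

Over the interval, μ = 0.36 × 10 = 3.6 (a 10-metre length = 10 metres).
P(N = 1) = e^(−μ) μ^1/1! = e^(−3.6) · 3.6^1/1 ≈ 0.0984.

0.0984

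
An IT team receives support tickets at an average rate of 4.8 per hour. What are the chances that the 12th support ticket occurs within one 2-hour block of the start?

Over the interval, μ = 4.8 × 2 = 9.6 (a 2-hour block = 2 hours).
The 12th arrival falls in the interval iff at least 12 events occur there: P(S_12 ≤ t) = P(N ≥ 12) = 1 − P(N ≤ 11) ≈ 0.2588.

0.2588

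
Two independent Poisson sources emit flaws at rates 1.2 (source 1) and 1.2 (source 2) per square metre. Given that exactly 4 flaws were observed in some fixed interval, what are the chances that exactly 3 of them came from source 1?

0.2500

Given the total, each event is independently from source 1 with probability p = λ_1/(λ_1+λ_2) = 1.2/2.4 = 0.5000.
So K ~ Binomial(4, 1.2/2.4): P(K = 3) = C(4,3) · (1.2/2.4)^3 · (1.2/2.4)^1 ≈ 0.2500.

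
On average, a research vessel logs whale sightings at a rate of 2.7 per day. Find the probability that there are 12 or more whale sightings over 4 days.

0.3969

Over the interval, μ = 2.7 × 4 = 10.8 (4 days).
P(N ≥ 12) = 1 − P(N ≤ 11) = 1 − Σ_{j=0}^{11} e^(−μ) μ^j/j! ≈ 0.3969.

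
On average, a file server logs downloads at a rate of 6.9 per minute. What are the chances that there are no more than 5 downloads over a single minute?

0.3137

With mean μ = 6.9 per minute,
P(N ≤ 5) = Σ_{j=0}^{5} e^(−μ) μ^j/j! ≈ 0.3137.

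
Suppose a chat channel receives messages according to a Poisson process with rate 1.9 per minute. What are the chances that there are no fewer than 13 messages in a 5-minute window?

0.1636

Over the interval, μ = 1.9 × 5 = 9.5 (a 5-minute window = 5 minutes).
P(N ≥ 13) = 1 − P(N ≤ 12) = 1 − Σ_{j=0}^{12} e^(−μ) μ^j/j! ≈ 0.1636.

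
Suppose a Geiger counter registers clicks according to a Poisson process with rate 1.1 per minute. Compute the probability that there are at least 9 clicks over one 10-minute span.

0.7680

Over the interval, μ = 1.1 × 10 = 11 (a 10-minute span = 10 minutes).
P(N ≥ 9) = 1 − P(N ≤ 8) = 1 − Σ_{j=0}^{8} e^(−μ) μ^j/j! ≈ 0.7680.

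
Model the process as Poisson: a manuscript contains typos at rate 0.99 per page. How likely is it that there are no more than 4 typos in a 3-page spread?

0.8203

Over the interval, μ = 0.99 × 3 = 2.97 (a 3-page spread = 3 pages).
P(N ≤ 4) = Σ_{j=0}^{4} e^(−μ) μ^j/j! ≈ 0.8203.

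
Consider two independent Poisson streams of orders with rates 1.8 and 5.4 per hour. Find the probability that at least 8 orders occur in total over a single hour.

Independent Poisson processes superpose: combined rate λ = 1.8 + 5.4 = 7.2 per hour.
So μ = 7.2.
P(N ≥ 8) = 1 − P(N ≤ 7) ≈ 0.4311.

0.4311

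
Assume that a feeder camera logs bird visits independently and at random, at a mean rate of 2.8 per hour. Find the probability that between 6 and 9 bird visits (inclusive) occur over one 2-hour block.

Over the interval, μ = 2.8 × 2 = 5.6 (a 2-hour block = 2 hours).
P(6 ≤ N ≤ 9) = Σ_{j=6}^{9} e^(−5.6) · 5.6^j/j! ≈ 0.4290.

0.4290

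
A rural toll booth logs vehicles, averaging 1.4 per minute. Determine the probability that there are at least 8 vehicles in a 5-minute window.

Over the interval, μ = 1.4 × 5 = 7 (a 5-minute window = 5 minutes).
P(N ≥ 8) = 1 − P(N ≤ 7) = 1 − Σ_{j=0}^{7} e^(−μ) μ^j/j! ≈ 0.4013.

0.4013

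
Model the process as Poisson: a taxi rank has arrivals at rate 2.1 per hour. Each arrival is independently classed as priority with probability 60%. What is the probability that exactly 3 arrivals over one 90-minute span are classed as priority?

Thinning: the arrivals that are classed as priority themselves form a Poisson process with rate 0.6 × 2.1 = 1.26 per hour.
Over the interval, μ = 1.26 × 1.5 = 1.89 (a 90-minute span = 1.5 hours).
P(N = 3) = e^(−1.89) · 1.89^3/3! ≈ 0.1700.

0.1700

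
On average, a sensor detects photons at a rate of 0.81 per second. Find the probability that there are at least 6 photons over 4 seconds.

Over the interval, μ = 0.81 × 4 = 3.24 (4 seconds).
P(N ≥ 6) = 1 − P(N ≤ 5) = 1 − Σ_{j=0}^{5} e^(−μ) μ^j/j! ≈ 0.1100.

0.1100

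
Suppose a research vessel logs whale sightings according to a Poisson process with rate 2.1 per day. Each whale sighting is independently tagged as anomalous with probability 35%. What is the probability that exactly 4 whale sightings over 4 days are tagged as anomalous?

Thinning: the whale sightings that are tagged as anomalous themselves form a Poisson process with rate 0.35 × 2.1 = 0.735 per day.
Over the interval, μ = 0.735 × 4 = 2.94 (4 days).
P(N = 4) = e^(−2.94) · 2.94^4/4! ≈ 0.1646.

0.1646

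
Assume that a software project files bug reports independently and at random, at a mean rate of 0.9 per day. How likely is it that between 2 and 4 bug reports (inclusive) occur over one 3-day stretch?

Over the interval, μ = 0.9 × 3 = 2.7 (a 3-day stretch = 3 days).
P(2 ≤ N ≤ 4) = Σ_{j=2}^{4} e^(−2.7) · 2.7^j/j! ≈ 0.6142.

0.6142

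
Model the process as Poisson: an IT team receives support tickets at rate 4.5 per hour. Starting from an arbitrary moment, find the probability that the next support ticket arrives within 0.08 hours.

Inter-arrival times are exponential with rate λ = 4.5 per hour.
P(T ≤ 0.08) = 1 − e^(−λt) = 1 − e^(−4.5 × 0.08) = 1 − e^(−0.36) ≈ 0.3023.

0.3023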